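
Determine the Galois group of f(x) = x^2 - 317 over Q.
Gal(K/Q) = Z/2Z (cyclic of order 2)

x^2 - 317 is irreducible over Q since 317 is not a rational square. The splitting field Q(sqrt(317)) has degree 2 over Q, and its unique nontrivial automorphism is sqrt(317) ↦ -sqrt(317). Hence Gal(Q(sqrt(317))/Q) = Z/2Z.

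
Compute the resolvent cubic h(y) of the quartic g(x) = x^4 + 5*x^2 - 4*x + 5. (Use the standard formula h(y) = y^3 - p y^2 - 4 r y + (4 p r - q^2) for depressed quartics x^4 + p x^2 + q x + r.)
h(y) = y^3 - 5*y^2 - 20*y + 84

Identify coefficients: p = 5, q = -4, r = 5.
Plug into h(y) = y^3 - p y^2 - 4 r y + (4 p r - q^2):
  h(y) = y^3 - (5) y^2 - 4*(5) y + (4*(5)*(5) - (-4)^2)
       = y^3 + (-5) y^2 + (-20) y + (84).
Simplifying: h(y) = y^3 - 5*y^2 - 20*y + 84.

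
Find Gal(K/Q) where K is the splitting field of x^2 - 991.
Gal(K/Q) = Z/2Z (cyclic of order 2)

x^2 - 991 is irreducible over Q since 991 is not a rational square. The splitting field Q(sqrt(991)) has degree 2 over Q, and its unique nontrivial automorphism is sqrt(991) ↦ -sqrt(991). Hence Gal(Q(sqrt(991))/Q) = Z/2Z.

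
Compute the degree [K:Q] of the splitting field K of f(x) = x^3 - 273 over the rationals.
[K:Q] = 6

x^3 - 273 has one real root r = 273^(1/3) and two complex roots r*zeta_3, r*zeta_3^2 where zeta_3 = e^(2*pi*i/3). The splitting field is Q(r, zeta_3). [Q(r):Q] = 3 and [Q(zeta_3):Q] = 2 with gcd = 1, so [Q(r, zeta_3):Q] = 3 * 2 = 6.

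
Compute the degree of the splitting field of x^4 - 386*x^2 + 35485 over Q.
[K:Q] = 4

f factors as (x^2 - 151)(x^2 - 235); the splitting field is K = Q(sqrt(151), sqrt(235)). Since 151, 235, and 35485 are all non-squares in Q, the three subfields Q(sqrt(151)), Q(sqrt(235)), Q(sqrt(35485)) are distinct degree-2 extensions, so [K:Q] = 4 (Klein four Galois group).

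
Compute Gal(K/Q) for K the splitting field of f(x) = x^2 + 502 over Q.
Gal(K/Q) = Z/2Z (cyclic of order 2)

x^2 + 502 is irreducible over Q since -502 is not a rational square. The splitting field Q(sqrt(-502)) has degree 2 over Q, and its unique nontrivial automorphism is sqrt(-502) ↦ -sqrt(-502). Hence Gal(Q(sqrt(-502))/Q) = Z/2Z.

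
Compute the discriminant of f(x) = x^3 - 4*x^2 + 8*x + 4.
Δ = -2736

For x^3 + a x^2 + b x + c the discriminant is Δ = 18 a b c - 4 a^3 c + a^2 b^2 - 4 b^3 - 27 c^2.
Plug a = -4, b = 8, c = 4:
  18*(-4)*(8)*(4) - 4*(-4)^3*(4) + (-4)^2*(8)^2 - 4*(8)^3 - 27*(4)^2
  = -2304 + (1024) + 1024 + (-2048) + (-432)
  = -2736.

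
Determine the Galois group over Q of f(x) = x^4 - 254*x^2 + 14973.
Gal(K/Q) = V_4 (Klein four-group, Z/2Z × Z/2Z)

f factors as (x^2 - 161)(x^2 - 93), so the splitting field is K = Q(sqrt(161), sqrt(93)). The elements 161, 93, 14973 are all non-squares in Q, so sqrt(161) and sqrt(93) generate independent quadratic extensions. Thus [K:Q] = 4 and Gal(K/Q) is generated by the two order-2 automorphisms sqrt(161) ↦ -sqrt(161) and sqrt(93) ↦ -sqrt(93), giving V_4.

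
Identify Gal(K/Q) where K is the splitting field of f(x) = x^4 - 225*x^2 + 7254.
Gal(K/Q) = V_4 (Klein four-group, Z/2Z × Z/2Z)

f factors as (x^2 - 186)(x^2 - 39), so the splitting field is K = Q(sqrt(186), sqrt(39)). The elements 186, 39, 7254 are all non-squares in Q, so sqrt(186) and sqrt(39) generate independent quadratic extensions. Thus [K:Q] = 4 and Gal(K/Q) is generated by the two order-2 automorphisms sqrt(186) ↦ -sqrt(186) and sqrt(39) ↦ -sqrt(39), giving V_4.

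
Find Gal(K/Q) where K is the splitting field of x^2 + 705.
Gal(K/Q) = Z/2Z (cyclic of order 2)

x^2 + 705 is irreducible over Q since -705 is not a rational square. The splitting field Q(sqrt(-705)) has degree 2 over Q, and its unique nontrivial automorphism is sqrt(-705) ↦ -sqrt(-705). Hence Gal(Q(sqrt(-705))/Q) = Z/2Z.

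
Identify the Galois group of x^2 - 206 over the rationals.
Gal(K/Q) = Z/2Z (cyclic of order 2)

x^2 - 206 is irreducible over Q since 206 is not a rational square. The splitting field Q(sqrt(206)) has degree 2 over Q, and its unique nontrivial automorphism is sqrt(206) ↦ -sqrt(206). Hence Gal(Q(sqrt(206))/Q) = Z/2Z.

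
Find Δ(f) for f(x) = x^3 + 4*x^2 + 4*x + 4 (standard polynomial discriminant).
Δ = -304

For x^3 + a x^2 + b x + c the discriminant is Δ = 18 a b c - 4 a^3 c + a^2 b^2 - 4 b^3 - 27 c^2.
Plug a = 4, b = 4, c = 4:
  18*(4)*(4)*(4) - 4*(4)^3*(4) + (4)^2*(4)^2 - 4*(4)^3 - 27*(4)^2
  = 1152 + (-1024) + 256 + (-256) + (-432)
  = -304.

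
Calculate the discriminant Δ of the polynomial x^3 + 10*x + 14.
Δ = -9292

For a depressed cubic x^3 + p x + q the discriminant is Δ = -4 p^3 - 27 q^2 = -4*(10)^3 - 27*(14)^2 = -4000 - 5292 = -9292.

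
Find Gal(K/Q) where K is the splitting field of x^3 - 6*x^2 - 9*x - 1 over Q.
Gal(K/Q) = A_3 (cyclic of order 3)

Compute the discriminant of x^3 + (-6)*x^2 + (-9)*x + (-1): Δ = 3969. Since Δ is a perfect square (Δ = 63^2), the Galois group is contained in A_3. Irreducibility forces the group to be transitive on three roots, so Gal = A_3.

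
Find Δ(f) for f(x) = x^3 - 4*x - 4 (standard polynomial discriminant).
Δ = -176

For x^3 + a x^2 + b x + c the discriminant is Δ = 18 a b c - 4 a^3 c + a^2 b^2 - 4 b^3 - 27 c^2.
Plug a = 0, b = -4, c = -4:
  18*(0)*(-4)*(-4) - 4*(0)^3*(-4) + (0)^2*(-4)^2 - 4*(-4)^3 - 27*(-4)^2
  = 0 + (0) + 0 + (256) + (-432)
  = -176.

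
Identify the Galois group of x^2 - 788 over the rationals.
Gal(K/Q) = Z/2Z (cyclic of order 2)

x^2 - 788 is irreducible over Q since 788 is not a rational square. The splitting field Q(sqrt(788)) has degree 2 over Q, and its unique nontrivial automorphism is sqrt(788) ↦ -sqrt(788). Hence Gal(Q(sqrt(788))/Q) = Z/2Z.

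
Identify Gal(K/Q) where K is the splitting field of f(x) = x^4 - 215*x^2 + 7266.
Gal(K/Q) = V_4 (Klein four-group, Z/2Z × Z/2Z)

f factors as (x^2 - 173)(x^2 - 42), so the splitting field is K = Q(sqrt(173), sqrt(42)). The elements 173, 42, 7266 are all non-squares in Q, so sqrt(173) and sqrt(42) generate independent quadratic extensions. Thus [K:Q] = 4 and Gal(K/Q) is generated by the two order-2 automorphisms sqrt(173) ↦ -sqrt(173) and sqrt(42) ↦ -sqrt(42), giving V_4.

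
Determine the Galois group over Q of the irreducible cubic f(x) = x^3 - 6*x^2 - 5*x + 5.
Gal(K/Q) = S_3 (symmetric group of order 6)

Compute the discriminant of x^3 + (-6)*x^2 + (-5)*x + (5): Δ = 7745. Since Δ is not a rational square, the Galois group is not contained in A_3; it must be the full S_3 (irreducibility of the cubic rules out anything smaller).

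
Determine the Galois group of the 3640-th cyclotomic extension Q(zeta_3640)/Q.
|Gal(Q(zeta_3640)/Q)| = phi(3640) = 1152; group ≅ (Z/3640Z)^* ≅ Z/2Z × Z/2Z × Z/4Z × Z/6Z × Z/12Z

The n-th cyclotomic polynomial Φ_3640(x) is the minimal polynomial of zeta_3640 over Q and has degree phi(3640) = 1152. So Q(zeta_3640) is a degree-1152 Galois extension with Galois group (Z/3640Z)^*. By CRT, (Z/3640Z)^* ≅ (Z/8Z)^* × (Z/5Z)^* × (Z/7Z)^* × (Z/13Z)^*. Each prime-power unit group is (Z/8Z)^* ≅ Z/2Z × Z/2Z; (Z/5Z)^* ≅ Z/4Z; (Z/7Z)^* ≅ Z/6Z; (Z/13Z)^* ≅ Z/12Z. Hence Gal(Q(zeta_3640)/Q) ≅ Z/2Z × Z/2Z × Z/4Z × Z/6Z × Z/12Z.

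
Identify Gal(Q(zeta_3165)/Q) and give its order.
|Gal(Q(zeta_3165)/Q)| = phi(3165) = 1680; group ≅ (Z/3165Z)^* ≅ Z/2Z × Z/4Z × Z/210Z

The n-th cyclotomic polynomial Φ_3165(x) is the minimal polynomial of zeta_3165 over Q and has degree phi(3165) = 1680. So Q(zeta_3165) is a degree-1680 Galois extension with Galois group (Z/3165Z)^*. By CRT, (Z/3165Z)^* ≅ (Z/3Z)^* × (Z/5Z)^* × (Z/211Z)^*. Each prime-power unit group is (Z/3Z)^* ≅ Z/2Z; (Z/5Z)^* ≅ Z/4Z; (Z/211Z)^* ≅ Z/210Z. Hence Gal(Q(zeta_3165)/Q) ≅ Z/2Z × Z/4Z × Z/210Z.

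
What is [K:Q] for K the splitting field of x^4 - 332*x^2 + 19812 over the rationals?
[K:Q] = 4

f factors as (x^2 - 78)(x^2 - 254); the splitting field is K = Q(sqrt(78), sqrt(254)). Since 78, 254, and 19812 are all non-squares in Q, the three subfields Q(sqrt(78)), Q(sqrt(254)), Q(sqrt(19812)) are distinct degree-2 extensions, so [K:Q] = 4 (Klein four Galois group).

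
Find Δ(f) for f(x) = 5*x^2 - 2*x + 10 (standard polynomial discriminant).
Δ = -196

For a quadratic a x^2 + b x + c the discriminant is Δ = b^2 - 4ac = (-2)^2 - 4*(5)*(10) = 4 - (200) = -196.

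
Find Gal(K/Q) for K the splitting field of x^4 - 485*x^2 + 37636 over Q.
Gal(K/Q) = Z/2Z (cyclic of order 2)

f factors as (x^2 - 388)(x^2 - 97), so the splitting field is K = Q(sqrt(388), sqrt(97)). The squarefree part of 388 is 97 and the squarefree part of 97 is also 97, so sqrt(388) and sqrt(97) are both rational multiples of sqrt(97). Hence Q(sqrt(388)) = Q(sqrt(97)) = Q(sqrt(97)), and the splitting field collapses to a single degree-2 extension with Galois group Z/2Z.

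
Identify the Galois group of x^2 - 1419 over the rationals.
Gal(K/Q) = Z/2Z (cyclic of order 2)

x^2 - 1419 is irreducible over Q since 1419 is not a rational square. The splitting field Q(sqrt(1419)) has degree 2 over Q, and its unique nontrivial automorphism is sqrt(1419) ↦ -sqrt(1419). Hence Gal(Q(sqrt(1419))/Q) = Z/2Z.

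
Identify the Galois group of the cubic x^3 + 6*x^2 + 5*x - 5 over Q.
Gal(K/Q) = S_3 (symmetric group of order 6)

Compute the discriminant of x^3 + (6)*x^2 + (5)*x + (-5): Δ = 1345. Since Δ is not a rational square, the Galois group is not contained in A_3; it must be the full S_3 (irreducibility of the cubic rules out anything smaller).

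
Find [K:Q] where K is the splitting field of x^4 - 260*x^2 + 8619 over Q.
[K:Q] = 4

f factors as (x^2 - 39)(x^2 - 221); the splitting field is K = Q(sqrt(39), sqrt(221)). Since 39, 221, and 8619 are all non-squares in Q, the three subfields Q(sqrt(39)), Q(sqrt(221)), Q(sqrt(8619)) are distinct degree-2 extensions, so [K:Q] = 4 (Klein four Galois group).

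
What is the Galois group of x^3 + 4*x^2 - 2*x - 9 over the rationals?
Gal(K/Q) = S_3 (symmetric group of order 6)

Compute the discriminant of x^3 + (4)*x^2 + (-2)*x + (-9): Δ = 1509. Since Δ is not a rational square, the Galois group is not contained in A_3; it must be the full S_3 (irreducibility of the cubic rules out anything smaller).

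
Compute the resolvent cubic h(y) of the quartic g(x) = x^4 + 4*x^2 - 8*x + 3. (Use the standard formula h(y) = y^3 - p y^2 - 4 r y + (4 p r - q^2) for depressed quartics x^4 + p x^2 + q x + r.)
h(y) = y^3 - 4*y^2 - 12*y - 16

Identify coefficients: p = 4, q = -8, r = 3.
Plug into h(y) = y^3 - p y^2 - 4 r y + (4 p r - q^2):
  h(y) = y^3 - (4) y^2 - 4*(3) y + (4*(4)*(3) - (-8)^2)
       = y^3 + (-4) y^2 + (-12) y + (-16).
Simplifying: h(y) = y^3 - 4*y^2 - 12*y - 16.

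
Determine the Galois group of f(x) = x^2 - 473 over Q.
Gal(K/Q) = Z/2Z (cyclic of order 2)

x^2 - 473 is irreducible over Q since 473 is not a rational square. The splitting field Q(sqrt(473)) has degree 2 over Q, and its unique nontrivial automorphism is sqrt(473) ↦ -sqrt(473). Hence Gal(Q(sqrt(473))/Q) = Z/2Z.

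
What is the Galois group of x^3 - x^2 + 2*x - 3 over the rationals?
Gal(K/Q) = S_3 (symmetric group of order 6)

Compute the discriminant of x^3 + (-1)*x^2 + (2)*x + (-3): Δ = -175. Since Δ is not a rational square, the Galois group is not contained in A_3; it must be the full S_3 (irreducibility of the cubic rules out anything smaller).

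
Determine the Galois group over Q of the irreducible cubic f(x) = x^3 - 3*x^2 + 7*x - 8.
Gal(K/Q) = S_3 (symmetric group of order 6)

Compute the discriminant of x^3 + (-3)*x^2 + (7)*x + (-8): Δ = -499. Since Δ is not a rational square, the Galois group is not contained in A_3; it must be the full S_3 (irreducibility of the cubic rules out anything smaller).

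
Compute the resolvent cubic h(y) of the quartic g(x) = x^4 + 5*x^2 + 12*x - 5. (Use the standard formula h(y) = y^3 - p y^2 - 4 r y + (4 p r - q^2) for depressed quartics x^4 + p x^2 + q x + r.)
h(y) = y^3 - 5*y^2 + 20*y - 244

Identify coefficients: p = 5, q = 12, r = -5.
Plug into h(y) = y^3 - p y^2 - 4 r y + (4 p r - q^2):
  h(y) = y^3 - (5) y^2 - 4*(-5) y + (4*(5)*(-5) - (12)^2)
       = y^3 + (-5) y^2 + (20) y + (-244).
Simplifying: h(y) = y^3 - 5*y^2 + 20*y - 244.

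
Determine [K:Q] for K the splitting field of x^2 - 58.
[K:Q] = 2

The polynomial x^2 - 58 is irreducible over Q since 58 is not a perfect square. Its splitting field is Q(sqrt(58)), which has degree 2 over Q.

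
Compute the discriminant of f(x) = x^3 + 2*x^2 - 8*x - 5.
Δ = 3229

For x^3 + a x^2 + b x + c the discriminant is Δ = 18 a b c - 4 a^3 c + a^2 b^2 - 4 b^3 - 27 c^2.
Plug a = 2, b = -8, c = -5:
  18*(2)*(-8)*(-5) - 4*(2)^3*(-5) + (2)^2*(-8)^2 - 4*(-8)^3 - 27*(-5)^2
  = 1440 + (160) + 256 + (2048) + (-675)
  = 3229.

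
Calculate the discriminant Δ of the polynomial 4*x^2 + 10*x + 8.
Δ = -28

For a quadratic a x^2 + b x + c the discriminant is Δ = b^2 - 4ac = (10)^2 - 4*(4)*(8) = 100 - (128) = -28.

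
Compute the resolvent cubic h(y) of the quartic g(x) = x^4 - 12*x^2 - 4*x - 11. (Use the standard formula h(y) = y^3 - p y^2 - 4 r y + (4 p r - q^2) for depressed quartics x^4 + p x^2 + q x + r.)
h(y) = y^3 + 12*y^2 + 44*y + 512

Identify coefficients: p = -12, q = -4, r = -11.
Plug into h(y) = y^3 - p y^2 - 4 r y + (4 p r - q^2):
  h(y) = y^3 - (-12) y^2 - 4*(-11) y + (4*(-12)*(-11) - (-4)^2)
       = y^3 + (12) y^2 + (44) y + (512).
Simplifying: h(y) = y^3 + 12*y^2 + 44*y + 512.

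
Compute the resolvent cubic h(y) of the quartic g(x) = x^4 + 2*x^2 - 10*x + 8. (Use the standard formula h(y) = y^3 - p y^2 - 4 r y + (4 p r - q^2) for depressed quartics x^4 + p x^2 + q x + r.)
h(y) = y^3 - 2*y^2 - 32*y - 36

Identify coefficients: p = 2, q = -10, r = 8.
Plug into h(y) = y^3 - p y^2 - 4 r y + (4 p r - q^2):
  h(y) = y^3 - (2) y^2 - 4*(8) y + (4*(2)*(8) - (-10)^2)
       = y^3 + (-2) y^2 + (-32) y + (-36).
Simplifying: h(y) = y^3 - 2*y^2 - 32*y - 36.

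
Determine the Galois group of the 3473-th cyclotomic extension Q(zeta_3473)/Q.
|Gal(Q(zeta_3473)/Q)| = phi(3473) = 3300; group ≅ (Z/3473Z)^* ≅ Z/22Z × Z/150Z

The n-th cyclotomic polynomial Φ_3473(x) is the minimal polynomial of zeta_3473 over Q and has degree phi(3473) = 3300. So Q(zeta_3473) is a degree-3300 Galois extension with Galois group (Z/3473Z)^*. By CRT, (Z/3473Z)^* ≅ (Z/23Z)^* × (Z/151Z)^*. Each prime-power unit group is (Z/23Z)^* ≅ Z/22Z; (Z/151Z)^* ≅ Z/150Z. Hence Gal(Q(zeta_3473)/Q) ≅ Z/22Z × Z/150Z.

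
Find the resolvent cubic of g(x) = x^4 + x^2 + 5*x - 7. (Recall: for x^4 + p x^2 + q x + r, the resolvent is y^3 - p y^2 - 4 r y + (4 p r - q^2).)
h(y) = y^3 - y^2 + 28*y - 53

Identify coefficients: p = 1, q = 5, r = -7.
Plug into h(y) = y^3 - p y^2 - 4 r y + (4 p r - q^2):
  h(y) = y^3 - (1) y^2 - 4*(-7) y + (4*(1)*(-7) - (5)^2)
       = y^3 + (-1) y^2 + (28) y + (-53).
Simplifying: h(y) = y^3 - y^2 + 28*y - 53.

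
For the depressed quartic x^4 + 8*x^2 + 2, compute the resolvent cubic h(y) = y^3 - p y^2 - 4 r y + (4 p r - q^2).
h(y) = y^3 - 8*y^2 - 8*y + 64

Identify coefficients: p = 8, q = 0, r = 2.
Plug into h(y) = y^3 - p y^2 - 4 r y + (4 p r - q^2):
  h(y) = y^3 - (8) y^2 - 4*(2) y + (4*(8)*(2) - (0)^2)
       = y^3 + (-8) y^2 + (-8) y + (64).
Simplifying: h(y) = y^3 - 8*y^2 - 8*y + 64.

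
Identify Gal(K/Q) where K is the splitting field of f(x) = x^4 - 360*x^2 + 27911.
Gal(K/Q) = V_4 (Klein four-group, Z/2Z × Z/2Z)

f factors as (x^2 - 247)(x^2 - 113), so the splitting field is K = Q(sqrt(247), sqrt(113)). The elements 247, 113, 27911 are all non-squares in Q, so sqrt(247) and sqrt(113) generate independent quadratic extensions. Thus [K:Q] = 4 and Gal(K/Q) is generated by the two order-2 automorphisms sqrt(247) ↦ -sqrt(247) and sqrt(113) ↦ -sqrt(113), giving V_4.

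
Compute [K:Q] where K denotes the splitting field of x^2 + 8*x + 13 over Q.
[K:Q] = 2

The discriminant of x^2 + (8)*x + (13) is b^2 - 4c = 64 - (52) = 12. Since 12 is not a perfect square in Q, the polynomial is irreducible over Q. Its two roots generate a degree-2 extension, so [K:Q] = 2.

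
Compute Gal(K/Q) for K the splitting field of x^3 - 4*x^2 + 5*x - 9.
Gal(K/Q) = S_3 (symmetric group of order 6)

Compute the discriminant of x^3 + (-4)*x^2 + (5)*x + (-9): Δ = -1351. Since Δ is not a rational square, the Galois group is not contained in A_3; it must be the full S_3 (irreducibility of the cubic rules out anything smaller).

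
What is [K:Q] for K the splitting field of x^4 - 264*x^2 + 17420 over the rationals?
[K:Q] = 4

f factors as (x^2 - 134)(x^2 - 130); the splitting field is K = Q(sqrt(134), sqrt(130)). Since 134, 130, and 17420 are all non-squares in Q, the three subfields Q(sqrt(134)), Q(sqrt(130)), Q(sqrt(17420)) are distinct degree-2 extensions, so [K:Q] = 4 (Klein four Galois group).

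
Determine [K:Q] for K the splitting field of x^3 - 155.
[K:Q] = 6

x^3 - 155 has one real root r = 155^(1/3) and two complex roots r*zeta_3, r*zeta_3^2 where zeta_3 = e^(2*pi*i/3). The splitting field is Q(r, zeta_3). [Q(r):Q] = 3 and [Q(zeta_3):Q] = 2 with gcd = 1, so [Q(r, zeta_3):Q] = 3 * 2 = 6.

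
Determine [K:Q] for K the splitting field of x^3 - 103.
[K:Q] = 6

x^3 - 103 has one real root r = 103^(1/3) and two complex roots r*zeta_3, r*zeta_3^2 where zeta_3 = e^(2*pi*i/3). The splitting field is Q(r, zeta_3). [Q(r):Q] = 3 and [Q(zeta_3):Q] = 2 with gcd = 1, so [Q(r, zeta_3):Q] = 3 * 2 = 6.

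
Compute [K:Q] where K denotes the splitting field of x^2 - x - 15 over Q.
[K:Q] = 2

The discriminant of x^2 + (-1)*x + (-15) is b^2 - 4c = 1 - (-60) = 61. Since 61 is not a perfect square in Q, the polynomial is irreducible over Q. Its two roots generate a degree-2 extension, so [K:Q] = 2.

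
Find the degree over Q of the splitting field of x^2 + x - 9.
[K:Q] = 2

The discriminant of x^2 + (1)*x + (-9) is b^2 - 4c = 1 - (-36) = 37. Since 37 is not a perfect square in Q, the polynomial is irreducible over Q. Its two roots generate a degree-2 extension, so [K:Q] = 2.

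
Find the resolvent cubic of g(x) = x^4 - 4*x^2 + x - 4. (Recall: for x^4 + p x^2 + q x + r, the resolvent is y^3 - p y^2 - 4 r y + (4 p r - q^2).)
h(y) = y^3 + 4*y^2 + 16*y + 63

Identify coefficients: p = -4, q = 1, r = -4.
Plug into h(y) = y^3 - p y^2 - 4 r y + (4 p r - q^2):
  h(y) = y^3 - (-4) y^2 - 4*(-4) y + (4*(-4)*(-4) - (1)^2)
       = y^3 + (4) y^2 + (16) y + (63).
Simplifying: h(y) = y^3 + 4*y^2 + 16*y + 63.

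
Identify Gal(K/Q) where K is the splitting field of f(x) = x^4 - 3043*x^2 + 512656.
Gal(K/Q) = Z/2Z (cyclic of order 2)

f factors as (x^2 - 2864)(x^2 - 179), so the splitting field is K = Q(sqrt(2864), sqrt(179)). The squarefree part of 2864 is 179 and the squarefree part of 179 is also 179, so sqrt(2864) and sqrt(179) are both rational multiples of sqrt(179). Hence Q(sqrt(2864)) = Q(sqrt(179)) = Q(sqrt(179)), and the splitting field collapses to a single degree-2 extension with Galois group Z/2Z.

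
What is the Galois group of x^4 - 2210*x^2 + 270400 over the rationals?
Gal(K/Q) = Z/2Z (cyclic of order 2)

f factors as (x^2 - 130)(x^2 - 2080), so the splitting field is K = Q(sqrt(130), sqrt(2080)). The squarefree part of 130 is 130 and the squarefree part of 2080 is also 130, so sqrt(130) and sqrt(2080) are both rational multiples of sqrt(130). Hence Q(sqrt(130)) = Q(sqrt(2080)) = Q(sqrt(130)), and the splitting field collapses to a single degree-2 extension with Galois group Z/2Z.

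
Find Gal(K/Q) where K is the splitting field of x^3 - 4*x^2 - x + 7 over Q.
Gal(K/Q) = S_3 (symmetric group of order 6)

Compute the discriminant of x^3 + (-4)*x^2 + (-1)*x + (7): Δ = 993. Since Δ is not a rational square, the Galois group is not contained in A_3; it must be the full S_3 (irreducibility of the cubic rules out anything smaller).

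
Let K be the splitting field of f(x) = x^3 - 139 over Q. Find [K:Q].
[K:Q] = 6

x^3 - 139 has one real root r = 139^(1/3) and two complex roots r*zeta_3, r*zeta_3^2 where zeta_3 = e^(2*pi*i/3). The splitting field is Q(r, zeta_3). [Q(r):Q] = 3 and [Q(zeta_3):Q] = 2 with gcd = 1, so [Q(r, zeta_3):Q] = 3 * 2 = 6.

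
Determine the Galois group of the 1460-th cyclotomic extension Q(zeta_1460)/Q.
|Gal(Q(zeta_1460)/Q)| = phi(1460) = 576; group ≅ (Z/1460Z)^* ≅ Z/2Z × Z/4Z × Z/72Z

The n-th cyclotomic polynomial Φ_1460(x) is the minimal polynomial of zeta_1460 over Q and has degree phi(1460) = 576. So Q(zeta_1460) is a degree-576 Galois extension with Galois group (Z/1460Z)^*. By CRT, (Z/1460Z)^* ≅ (Z/4Z)^* × (Z/5Z)^* × (Z/73Z)^*. Each prime-power unit group is (Z/4Z)^* ≅ Z/2Z; (Z/5Z)^* ≅ Z/4Z; (Z/73Z)^* ≅ Z/72Z. Hence Gal(Q(zeta_1460)/Q) ≅ Z/2Z × Z/4Z × Z/72Z.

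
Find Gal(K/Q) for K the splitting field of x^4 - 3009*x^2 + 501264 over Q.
Gal(K/Q) = Z/2Z (cyclic of order 2)

f factors as (x^2 - 177)(x^2 - 2832), so the splitting field is K = Q(sqrt(177), sqrt(2832)). The squarefree part of 177 is 177 and the squarefree part of 2832 is also 177, so sqrt(177) and sqrt(2832) are both rational multiples of sqrt(177). Hence Q(sqrt(177)) = Q(sqrt(2832)) = Q(sqrt(177)), and the splitting field collapses to a single degree-2 extension with Galois group Z/2Z.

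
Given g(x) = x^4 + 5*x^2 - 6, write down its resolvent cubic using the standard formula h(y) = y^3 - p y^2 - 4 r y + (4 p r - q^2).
h(y) = y^3 - 5*y^2 + 24*y - 120

Identify coefficients: p = 5, q = 0, r = -6.
Plug into h(y) = y^3 - p y^2 - 4 r y + (4 p r - q^2):
  h(y) = y^3 - (5) y^2 - 4*(-6) y + (4*(5)*(-6) - (0)^2)
       = y^3 + (-5) y^2 + (24) y + (-120).
Simplifying: h(y) = y^3 - 5*y^2 + 24*y - 120.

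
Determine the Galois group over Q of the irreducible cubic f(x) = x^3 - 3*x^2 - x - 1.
Gal(K/Q) = S_3 (symmetric group of order 6)

Compute the discriminant of x^3 + (-3)*x^2 + (-1)*x + (-1): Δ = -176. Since Δ is not a rational square, the Galois group is not contained in A_3; it must be the full S_3 (irreducibility of the cubic rules out anything smaller).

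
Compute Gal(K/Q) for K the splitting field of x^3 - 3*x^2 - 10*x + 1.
Gal(K/Q) = S_3 (symmetric group of order 6)

Compute the discriminant of x^3 + (-3)*x^2 + (-10)*x + (1): Δ = 5521. Since Δ is not a rational square, the Galois group is not contained in A_3; it must be the full S_3 (irreducibility of the cubic rules out anything smaller).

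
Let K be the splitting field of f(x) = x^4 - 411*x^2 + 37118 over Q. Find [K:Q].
[K:Q] = 4

f factors as (x^2 - 134)(x^2 - 277); the splitting field is K = Q(sqrt(134), sqrt(277)). Since 134, 277, and 37118 are all non-squares in Q, the three subfields Q(sqrt(134)), Q(sqrt(277)), Q(sqrt(37118)) are distinct degree-2 extensions, so [K:Q] = 4 (Klein four Galois group).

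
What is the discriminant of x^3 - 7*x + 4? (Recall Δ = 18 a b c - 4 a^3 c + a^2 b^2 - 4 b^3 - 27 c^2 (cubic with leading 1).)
Δ = 940

For x^3 + a x^2 + b x + c the discriminant is Δ = 18 a b c - 4 a^3 c + a^2 b^2 - 4 b^3 - 27 c^2.
Plug a = 0, b = -7, c = 4:
  18*(0)*(-7)*(4) - 4*(0)^3*(4) + (0)^2*(-7)^2 - 4*(-7)^3 - 27*(4)^2
  = 0 + (0) + 0 + (1372) + (-432)
  = 940.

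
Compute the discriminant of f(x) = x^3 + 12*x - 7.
Δ = -8235

For a depressed cubic x^3 + p x + q the discriminant is Δ = -4 p^3 - 27 q^2 = -4*(12)^3 - 27*(-7)^2 = -6912 - 1323 = -8235.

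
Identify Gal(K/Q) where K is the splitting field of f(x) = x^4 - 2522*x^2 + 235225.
Gal(K/Q) = Z/2Z (cyclic of order 2)

f factors as (x^2 - 2425)(x^2 - 97), so the splitting field is K = Q(sqrt(2425), sqrt(97)). The squarefree part of 2425 is 97 and the squarefree part of 97 is also 97, so sqrt(2425) and sqrt(97) are both rational multiples of sqrt(97). Hence Q(sqrt(2425)) = Q(sqrt(97)) = Q(sqrt(97)), and the splitting field collapses to a single degree-2 extension with Galois group Z/2Z.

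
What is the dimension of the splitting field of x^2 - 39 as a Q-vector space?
[K:Q] = 2

The polynomial x^2 - 39 is irreducible over Q since 39 is not a perfect square. Its splitting field is Q(sqrt(39)), which has degree 2 over Q.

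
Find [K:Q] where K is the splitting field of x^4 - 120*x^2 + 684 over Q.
[K:Q] = 4

f factors as (x^2 - 6)(x^2 - 114); the splitting field is K = Q(sqrt(6), sqrt(114)). Since 6, 114, and 684 are all non-squares in Q, the three subfields Q(sqrt(6)), Q(sqrt(114)), Q(sqrt(684)) are distinct degree-2 extensions, so [K:Q] = 4 (Klein four Galois group).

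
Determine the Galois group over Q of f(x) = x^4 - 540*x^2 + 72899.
Gal(K/Q) = V_4 (Klein four-group, Z/2Z × Z/2Z)

f factors as (x^2 - 271)(x^2 - 269), so the splitting field is K = Q(sqrt(271), sqrt(269)). The elements 271, 269, 72899 are all non-squares in Q, so sqrt(271) and sqrt(269) generate independent quadratic extensions. Thus [K:Q] = 4 and Gal(K/Q) is generated by the two order-2 automorphisms sqrt(271) ↦ -sqrt(271) and sqrt(269) ↦ -sqrt(269), giving V_4.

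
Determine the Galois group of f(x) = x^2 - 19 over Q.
Gal(K/Q) = Z/2Z (cyclic of order 2)

x^2 - 19 is irreducible over Q since 19 is not a rational square. The splitting field Q(sqrt(19)) has degree 2 over Q, and its unique nontrivial automorphism is sqrt(19) ↦ -sqrt(19). Hence Gal(Q(sqrt(19))/Q) = Z/2Z.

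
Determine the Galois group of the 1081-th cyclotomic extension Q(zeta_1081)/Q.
|Gal(Q(zeta_1081)/Q)| = phi(1081) = 1012; group ≅ (Z/1081Z)^* ≅ Z/22Z × Z/46Z

The n-th cyclotomic polynomial Φ_1081(x) is the minimal polynomial of zeta_1081 over Q and has degree phi(1081) = 1012. So Q(zeta_1081) is a degree-1012 Galois extension with Galois group (Z/1081Z)^*. By CRT, (Z/1081Z)^* ≅ (Z/23Z)^* × (Z/47Z)^*. Each prime-power unit group is (Z/23Z)^* ≅ Z/22Z; (Z/47Z)^* ≅ Z/46Z. Hence Gal(Q(zeta_1081)/Q) ≅ Z/22Z × Z/46Z.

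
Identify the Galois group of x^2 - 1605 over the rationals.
Gal(K/Q) = Z/2Z (cyclic of order 2)

x^2 - 1605 is irreducible over Q since 1605 is not a rational square. The splitting field Q(sqrt(1605)) has degree 2 over Q, and its unique nontrivial automorphism is sqrt(1605) ↦ -sqrt(1605). Hence Gal(Q(sqrt(1605))/Q) = Z/2Z.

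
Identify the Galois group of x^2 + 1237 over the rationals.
Gal(K/Q) = Z/2Z (cyclic of order 2)

x^2 + 1237 is irreducible over Q since -1237 is not a rational square. The splitting field Q(sqrt(-1237)) has degree 2 over Q, and its unique nontrivial automorphism is sqrt(-1237) ↦ -sqrt(-1237). Hence Gal(Q(sqrt(-1237))/Q) = Z/2Z.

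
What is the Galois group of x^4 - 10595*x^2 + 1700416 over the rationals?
Gal(K/Q) = Z/2Z (cyclic of order 2)

f factors as (x^2 - 163)(x^2 - 10432), so the splitting field is K = Q(sqrt(163), sqrt(10432)). The squarefree part of 163 is 163 and the squarefree part of 10432 is also 163, so sqrt(163) and sqrt(10432) are both rational multiples of sqrt(163). Hence Q(sqrt(163)) = Q(sqrt(10432)) = Q(sqrt(163)), and the splitting field collapses to a single degree-2 extension with Galois group Z/2Z.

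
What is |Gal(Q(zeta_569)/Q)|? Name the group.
|Gal(Q(zeta_569)/Q)| = phi(569) = 568; group ≅ (Z/569Z)^* ≅ Z/568Z

The n-th cyclotomic polynomial Φ_569(x) is the minimal polynomial of zeta_569 over Q and has degree phi(569) = 568. So Q(zeta_569) is a degree-568 Galois extension with Galois group (Z/569Z)^*. (Z/569Z)^* is cyclic since 569 is an odd prime power (or 4). Hence Gal(Q(zeta_569)/Q) ≅ Z/568Z.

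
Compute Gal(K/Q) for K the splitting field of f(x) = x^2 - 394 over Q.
Gal(K/Q) = Z/2Z (cyclic of order 2)

x^2 - 394 is irreducible over Q since 394 is not a rational square. The splitting field Q(sqrt(394)) has degree 2 over Q, and its unique nontrivial automorphism is sqrt(394) ↦ -sqrt(394). Hence Gal(Q(sqrt(394))/Q) = Z/2Z.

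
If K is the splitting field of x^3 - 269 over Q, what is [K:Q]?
[K:Q] = 6

x^3 - 269 has one real root r = 269^(1/3) and two complex roots r*zeta_3, r*zeta_3^2 where zeta_3 = e^(2*pi*i/3). The splitting field is Q(r, zeta_3). [Q(r):Q] = 3 and [Q(zeta_3):Q] = 2 with gcd = 1, so [Q(r, zeta_3):Q] = 3 * 2 = 6.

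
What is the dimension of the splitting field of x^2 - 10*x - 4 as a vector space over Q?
[K:Q] = 2

The discriminant of x^2 + (-10)*x + (-4) is b^2 - 4c = 100 - (-16) = 116. Since 116 is not a perfect square in Q, the polynomial is irreducible over Q. Its two roots generate a degree-2 extension, so [K:Q] = 2.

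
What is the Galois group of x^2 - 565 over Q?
Gal(K/Q) = Z/2Z (cyclic of order 2)

x^2 - 565 is irreducible over Q since 565 is not a rational square. The splitting field Q(sqrt(565)) has degree 2 over Q, and its unique nontrivial automorphism is sqrt(565) ↦ -sqrt(565). Hence Gal(Q(sqrt(565))/Q) = Z/2Z.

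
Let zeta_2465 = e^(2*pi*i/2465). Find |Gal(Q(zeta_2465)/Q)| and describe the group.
|Gal(Q(zeta_2465)/Q)| = phi(2465) = 1792; group ≅ (Z/2465Z)^* ≅ Z/4Z × Z/16Z × Z/28Z

The n-th cyclotomic polynomial Φ_2465(x) is the minimal polynomial of zeta_2465 over Q and has degree phi(2465) = 1792. So Q(zeta_2465) is a degree-1792 Galois extension with Galois group (Z/2465Z)^*. By CRT, (Z/2465Z)^* ≅ (Z/5Z)^* × (Z/17Z)^* × (Z/29Z)^*. Each prime-power unit group is (Z/5Z)^* ≅ Z/4Z; (Z/17Z)^* ≅ Z/16Z; (Z/29Z)^* ≅ Z/28Z. Hence Gal(Q(zeta_2465)/Q) ≅ Z/4Z × Z/16Z × Z/28Z.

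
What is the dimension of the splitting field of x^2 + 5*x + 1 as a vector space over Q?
[K:Q] = 2

The discriminant of x^2 + (5)*x + (1) is b^2 - 4c = 25 - (4) = 21. Since 21 is not a perfect square in Q, the polynomial is irreducible over Q. Its two roots generate a degree-2 extension, so [K:Q] = 2.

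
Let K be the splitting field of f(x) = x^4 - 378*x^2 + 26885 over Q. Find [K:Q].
[K:Q] = 4

f factors as (x^2 - 95)(x^2 - 283); the splitting field is K = Q(sqrt(95), sqrt(283)). Since 95, 283, and 26885 are all non-squares in Q, the three subfields Q(sqrt(95)), Q(sqrt(283)), Q(sqrt(26885)) are distinct degree-2 extensions, so [K:Q] = 4 (Klein four Galois group).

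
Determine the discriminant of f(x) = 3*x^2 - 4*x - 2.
Δ = 40

For a quadratic a x^2 + b x + c the discriminant is Δ = b^2 - 4ac = (-4)^2 - 4*(3)*(-2) = 16 - (-24) = 40.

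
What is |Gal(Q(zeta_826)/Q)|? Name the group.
|Gal(Q(zeta_826)/Q)| = phi(826) = 348; group ≅ (Z/826Z)^* ≅ Z/6Z × Z/58Z

The n-th cyclotomic polynomial Φ_826(x) is the minimal polynomial of zeta_826 over Q and has degree phi(826) = 348. So Q(zeta_826) is a degree-348 Galois extension with Galois group (Z/826Z)^*. By CRT, (Z/826Z)^* ≅ (Z/2Z)^* × (Z/7Z)^* × (Z/59Z)^*. Each prime-power unit group is (Z/2Z)^* ≅ trivial group (order 1); (Z/7Z)^* ≅ Z/6Z; (Z/59Z)^* ≅ Z/58Z. Hence Gal(Q(zeta_826)/Q) ≅ Z/6Z × Z/58Z.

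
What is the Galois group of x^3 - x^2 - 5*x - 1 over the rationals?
Gal(K/Q) = S_3 (symmetric group of order 6)

Compute the discriminant of x^3 + (-1)*x^2 + (-5)*x + (-1): Δ = 404. Since Δ is not a rational square, the Galois group is not contained in A_3; it must be the full S_3 (irreducibility of the cubic rules out anything smaller).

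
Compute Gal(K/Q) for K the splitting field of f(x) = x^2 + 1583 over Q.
Gal(K/Q) = Z/2Z (cyclic of order 2)

x^2 + 1583 is irreducible over Q since -1583 is not a rational square. The splitting field Q(sqrt(-1583)) has degree 2 over Q, and its unique nontrivial automorphism is sqrt(-1583) ↦ -sqrt(-1583). Hence Gal(Q(sqrt(-1583))/Q) = Z/2Z.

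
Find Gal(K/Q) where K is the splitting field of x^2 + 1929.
Gal(K/Q) = Z/2Z (cyclic of order 2)

x^2 + 1929 is irreducible over Q since -1929 is not a rational square. The splitting field Q(sqrt(-1929)) has degree 2 over Q, and its unique nontrivial automorphism is sqrt(-1929) ↦ -sqrt(-1929). Hence Gal(Q(sqrt(-1929))/Q) = Z/2Z.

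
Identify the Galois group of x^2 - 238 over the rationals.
Gal(K/Q) = Z/2Z (cyclic of order 2)

x^2 - 238 is irreducible over Q since 238 is not a rational square. The splitting field Q(sqrt(238)) has degree 2 over Q, and its unique nontrivial automorphism is sqrt(238) ↦ -sqrt(238). Hence Gal(Q(sqrt(238))/Q) = Z/2Z.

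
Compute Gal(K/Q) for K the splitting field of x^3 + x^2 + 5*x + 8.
Gal(K/Q) = S_3 (symmetric group of order 6)

Compute the discriminant of x^3 + (1)*x^2 + (5)*x + (8): Δ = -1515. Since Δ is not a rational square, the Galois group is not contained in A_3; it must be the full S_3 (irreducibility of the cubic rules out anything smaller).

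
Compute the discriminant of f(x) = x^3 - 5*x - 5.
Δ = -175

For a depressed cubic x^3 + p x + q the discriminant is Δ = -4 p^3 - 27 q^2 = -4*(-5)^3 - 27*(-5)^2 = 500 - 675 = -175.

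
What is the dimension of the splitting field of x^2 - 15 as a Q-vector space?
[K:Q] = 2

The polynomial x^2 - 15 is irreducible over Q since 15 is not a perfect square. Its splitting field is Q(sqrt(15)), which has degree 2 over Q.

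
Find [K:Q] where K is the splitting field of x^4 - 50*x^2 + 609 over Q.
[K:Q] = 4

f factors as (x^2 - 21)(x^2 - 29); the splitting field is K = Q(sqrt(21), sqrt(29)). Since 21, 29, and 609 are all non-squares in Q, the three subfields Q(sqrt(21)), Q(sqrt(29)), Q(sqrt(609)) are distinct degree-2 extensions, so [K:Q] = 4 (Klein four Galois group).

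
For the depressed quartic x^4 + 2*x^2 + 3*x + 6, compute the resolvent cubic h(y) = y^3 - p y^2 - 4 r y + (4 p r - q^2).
h(y) = y^3 - 2*y^2 - 24*y + 39

Identify coefficients: p = 2, q = 3, r = 6.
Plug into h(y) = y^3 - p y^2 - 4 r y + (4 p r - q^2):
  h(y) = y^3 - (2) y^2 - 4*(6) y + (4*(2)*(6) - (3)^2)
       = y^3 + (-2) y^2 + (-24) y + (39).
Simplifying: h(y) = y^3 - 2*y^2 - 24*y + 39.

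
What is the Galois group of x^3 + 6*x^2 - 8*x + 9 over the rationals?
Gal(K/Q) = S_3 (symmetric group of order 6)

Compute the discriminant of x^3 + (6)*x^2 + (-8)*x + (9): Δ = -13387. Since Δ is not a rational square, the Galois group is not contained in A_3; it must be the full S_3 (irreducibility of the cubic rules out anything smaller).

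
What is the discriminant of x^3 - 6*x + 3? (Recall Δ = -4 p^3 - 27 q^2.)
Δ = 621

For a depressed cubic x^3 + p x + q the discriminant is Δ = -4 p^3 - 27 q^2 = -4*(-6)^3 - 27*(3)^2 = 864 - 243 = 621.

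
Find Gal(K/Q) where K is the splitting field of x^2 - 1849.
Gal(K/Q) = trivial group (order 1)

x^2 - 1849 factors as (x - 43)(x + 43) over Q, so its splitting field is Q itself and the Galois group is trivial.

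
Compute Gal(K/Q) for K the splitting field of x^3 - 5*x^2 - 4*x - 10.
Gal(K/Q) = S_3 (symmetric group of order 6)

Compute the discriminant of x^3 + (-5)*x^2 + (-4)*x + (-10): Δ = -10644. Since Δ is not a rational square, the Galois group is not contained in A_3; it must be the full S_3 (irreducibility of the cubic rules out anything smaller).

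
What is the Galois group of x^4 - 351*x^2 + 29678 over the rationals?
Gal(K/Q) = V_4 (Klein four-group, Z/2Z × Z/2Z)

f factors as (x^2 - 142)(x^2 - 209), so the splitting field is K = Q(sqrt(142), sqrt(209)). The elements 142, 209, 29678 are all non-squares in Q, so sqrt(142) and sqrt(209) generate independent quadratic extensions. Thus [K:Q] = 4 and Gal(K/Q) is generated by the two order-2 automorphisms sqrt(142) ↦ -sqrt(142) and sqrt(209) ↦ -sqrt(209), giving V_4.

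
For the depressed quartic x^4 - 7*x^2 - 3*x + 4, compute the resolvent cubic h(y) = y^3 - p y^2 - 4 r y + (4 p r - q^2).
h(y) = y^3 + 7*y^2 - 16*y - 121

Identify coefficients: p = -7, q = -3, r = 4.
Plug into h(y) = y^3 - p y^2 - 4 r y + (4 p r - q^2):
  h(y) = y^3 - (-7) y^2 - 4*(4) y + (4*(-7)*(4) - (-3)^2)
       = y^3 + (7) y^2 + (-16) y + (-121).
Simplifying: h(y) = y^3 + 7*y^2 - 16*y - 121.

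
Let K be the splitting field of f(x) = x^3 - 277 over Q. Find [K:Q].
[K:Q] = 6

x^3 - 277 has one real root r = 277^(1/3) and two complex roots r*zeta_3, r*zeta_3^2 where zeta_3 = e^(2*pi*i/3). The splitting field is Q(r, zeta_3). [Q(r):Q] = 3 and [Q(zeta_3):Q] = 2 with gcd = 1, so [Q(r, zeta_3):Q] = 3 * 2 = 6.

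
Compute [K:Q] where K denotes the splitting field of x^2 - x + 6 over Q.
[K:Q] = 2

The discriminant of x^2 + (-1)*x + (6) is b^2 - 4c = 1 - (24) = -23. Since -23 is not a perfect square in Q, the polynomial is irreducible over Q. Its two roots generate a degree-2 extension, so [K:Q] = 2.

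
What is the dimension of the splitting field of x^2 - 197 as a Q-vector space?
[K:Q] = 2

The polynomial x^2 - 197 is irreducible over Q since 197 is not a perfect square. Its splitting field is Q(sqrt(197)), which has degree 2 over Q.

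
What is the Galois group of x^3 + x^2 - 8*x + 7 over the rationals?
Gal(K/Q) = S_3 (symmetric group of order 6)

Compute the discriminant of x^3 + (1)*x^2 + (-8)*x + (7): Δ = -247. Since Δ is not a rational square, the Galois group is not contained in A_3; it must be the full S_3 (irreducibility of the cubic rules out anything smaller).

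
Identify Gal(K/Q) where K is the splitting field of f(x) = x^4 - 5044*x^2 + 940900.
Gal(K/Q) = Z/2Z (cyclic of order 2)

f factors as (x^2 - 194)(x^2 - 4850), so the splitting field is K = Q(sqrt(194), sqrt(4850)). The squarefree part of 194 is 194 and the squarefree part of 4850 is also 194, so sqrt(194) and sqrt(4850) are both rational multiples of sqrt(194). Hence Q(sqrt(194)) = Q(sqrt(4850)) = Q(sqrt(194)), and the splitting field collapses to a single degree-2 extension with Galois group Z/2Z.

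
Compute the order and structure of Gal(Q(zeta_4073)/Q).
|Gal(Q(zeta_4073)/Q)| = phi(4073) = 4072; group ≅ (Z/4073Z)^* ≅ Z/4072Z

The n-th cyclotomic polynomial Φ_4073(x) is the minimal polynomial of zeta_4073 over Q and has degree phi(4073) = 4072. So Q(zeta_4073) is a degree-4072 Galois extension with Galois group (Z/4073Z)^*. (Z/4073Z)^* is cyclic since 4073 is an odd prime power (or 4). Hence Gal(Q(zeta_4073)/Q) ≅ Z/4072Z.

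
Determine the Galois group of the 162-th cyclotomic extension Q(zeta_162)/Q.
|Gal(Q(zeta_162)/Q)| = phi(162) = 54; group ≅ (Z/162Z)^* ≅ Z/54Z

The n-th cyclotomic polynomial Φ_162(x) is the minimal polynomial of zeta_162 over Q and has degree phi(162) = 54. So Q(zeta_162) is a degree-54 Galois extension with Galois group (Z/162Z)^*. By CRT, (Z/162Z)^* ≅ (Z/2Z)^* × (Z/81Z)^*. Each prime-power unit group is (Z/2Z)^* ≅ trivial group (order 1); (Z/81Z)^* ≅ Z/54Z. Hence Gal(Q(zeta_162)/Q) ≅ Z/54Z.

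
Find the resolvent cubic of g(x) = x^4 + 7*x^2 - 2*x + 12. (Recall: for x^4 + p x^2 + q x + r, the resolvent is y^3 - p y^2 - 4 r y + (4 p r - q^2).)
h(y) = y^3 - 7*y^2 - 48*y + 332

Identify coefficients: p = 7, q = -2, r = 12.
Plug into h(y) = y^3 - p y^2 - 4 r y + (4 p r - q^2):
  h(y) = y^3 - (7) y^2 - 4*(12) y + (4*(7)*(12) - (-2)^2)
       = y^3 + (-7) y^2 + (-48) y + (332).
Simplifying: h(y) = y^3 - 7*y^2 - 48*y + 332.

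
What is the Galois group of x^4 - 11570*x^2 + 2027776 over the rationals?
Gal(K/Q) = Z/2Z (cyclic of order 2)

f factors as (x^2 - 178)(x^2 - 11392), so the splitting field is K = Q(sqrt(178), sqrt(11392)). The squarefree part of 178 is 178 and the squarefree part of 11392 is also 178, so sqrt(178) and sqrt(11392) are both rational multiples of sqrt(178). Hence Q(sqrt(178)) = Q(sqrt(11392)) = Q(sqrt(178)), and the splitting field collapses to a single degree-2 extension with Galois group Z/2Z.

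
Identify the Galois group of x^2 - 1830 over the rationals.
Gal(K/Q) = Z/2Z (cyclic of order 2)

x^2 - 1830 is irreducible over Q since 1830 is not a rational square. The splitting field Q(sqrt(1830)) has degree 2 over Q, and its unique nontrivial automorphism is sqrt(1830) ↦ -sqrt(1830). Hence Gal(Q(sqrt(1830))/Q) = Z/2Z.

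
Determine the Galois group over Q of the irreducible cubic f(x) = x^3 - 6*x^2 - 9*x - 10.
Gal(K/Q) = S_3 (symmetric group of order 6)

Compute the discriminant of x^3 + (-6)*x^2 + (-9)*x + (-10): Δ = -15228. Since Δ is not a rational square, the Galois group is not contained in A_3; it must be the full S_3 (irreducibility of the cubic rules out anything smaller).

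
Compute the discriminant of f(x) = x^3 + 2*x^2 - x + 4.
Δ = -696

For x^3 + a x^2 + b x + c the discriminant is Δ = 18 a b c - 4 a^3 c + a^2 b^2 - 4 b^3 - 27 c^2.
Plug a = 2, b = -1, c = 4:
  18*(2)*(-1)*(4) - 4*(2)^3*(4) + (2)^2*(-1)^2 - 4*(-1)^3 - 27*(4)^2
  = -144 + (-128) + 4 + (4) + (-432)
  = -696.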